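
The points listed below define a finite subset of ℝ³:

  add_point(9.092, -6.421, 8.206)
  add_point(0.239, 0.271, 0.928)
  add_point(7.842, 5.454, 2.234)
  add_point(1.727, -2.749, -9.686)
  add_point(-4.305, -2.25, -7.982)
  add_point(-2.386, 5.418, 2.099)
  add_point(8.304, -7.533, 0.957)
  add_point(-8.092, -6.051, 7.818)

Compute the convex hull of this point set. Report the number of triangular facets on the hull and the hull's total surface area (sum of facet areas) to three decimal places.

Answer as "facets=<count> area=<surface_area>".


Points on the hull: [0, 2, 3, 4, 5, 6, 7] (7 of 8).

Area of each hull facet:
  f1: (p2, p0, p7) → 113.8967
  f2: (p5, p2, p7) → 65.6270
  f3: (p5, p3, p2) → 73.5971
  f4: (p6, p0, p7) → 62.9025
  f5: (p6, p2, p0) → 46.7225
  f6: (p6, p3, p2) → 83.5636
  f7: (p4, p5, p7) → 87.4587
  f8: (p4, p5, p3) → 39.9985
  f9: (p4, p6, p7) → 123.8832
  f10: (p4, p6, p3) → 40.3775
Σ area = 738.027

Euler characteristic 7−15+10 = 2 ✓

facets=10 area=738.027


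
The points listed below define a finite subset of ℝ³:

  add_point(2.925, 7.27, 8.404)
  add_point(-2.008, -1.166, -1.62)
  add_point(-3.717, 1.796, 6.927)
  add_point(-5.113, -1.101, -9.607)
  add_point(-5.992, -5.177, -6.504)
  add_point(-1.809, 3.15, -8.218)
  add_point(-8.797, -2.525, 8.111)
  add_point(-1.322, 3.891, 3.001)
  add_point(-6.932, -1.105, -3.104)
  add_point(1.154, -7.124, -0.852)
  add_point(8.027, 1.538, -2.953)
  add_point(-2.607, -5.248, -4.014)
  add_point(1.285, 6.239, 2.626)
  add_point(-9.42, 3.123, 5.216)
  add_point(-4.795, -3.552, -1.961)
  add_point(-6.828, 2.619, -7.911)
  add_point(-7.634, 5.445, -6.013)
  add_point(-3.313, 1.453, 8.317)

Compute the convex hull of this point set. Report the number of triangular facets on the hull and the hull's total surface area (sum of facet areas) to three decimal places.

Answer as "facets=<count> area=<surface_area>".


facets=20 area=766.991

12 of the 18 inputs are extreme points: [0, 3, 4, 5, 6, 9, 10, 12, 13, 15, 16, 17].

Area of each hull facet:
  f1: (p3, p9, p10) → 68.0542
  f2: (p0, p9, p10) → 76.9960
  f3: (p4, p3, p9) → 22.2293
  f4: (p6, p0, p13) → 42.6274
  f5: (p6, p4, p13) → 46.4712
  f6: (p6, p4, p9) → 64.3034
  f7: (p12, p0, p10) → 27.3286
  f8: (p17, p0, p9) → 55.6777
  f9: (p17, p6, p9) → 44.7944
  f10: (p17, p6, p0) → 3.5912
  f11: (p5, p3, p10) → 26.6561
  f12: (p5, p12, p10) → 51.3732
  f13: (p16, p5, p12) → 38.2585
  f14: (p16, p0, p13) → 77.7683
  f15: (p16, p12, p0) → 19.2170
  f16: (p16, p4, p13) → 61.9014
  f17: (p15, p5, p3) → 10.6228
  f18: (p15, p16, p5) → 8.7050
  f19: (p15, p4, p3) → 10.7305
  f20: (p15, p16, p4) → 9.6851
Σ area = 766.991

Euler characteristic 12−30+20 = 2 ✓


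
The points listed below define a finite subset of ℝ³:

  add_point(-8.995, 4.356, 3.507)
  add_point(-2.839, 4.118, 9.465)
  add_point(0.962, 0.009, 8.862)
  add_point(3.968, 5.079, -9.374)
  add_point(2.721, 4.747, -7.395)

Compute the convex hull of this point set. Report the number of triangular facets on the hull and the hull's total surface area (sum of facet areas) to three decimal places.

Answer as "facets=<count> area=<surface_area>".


facets=6 area=261.117

Extreme-point indices: [0, 1, 2, 3, 4] — 5 of 5 on the boundary.

Per-facet area ½‖(b−a)×(c−a)‖:
  f1: (p1, p3, p0) → 78.3576
  f2: (p1, p2, p0) → 21.7718
  f3: (p1, p2, p3) → 53.9417
  f4: (p4, p3, p0) → 5.2835
  f5: (p4, p2, p0) → 92.7332
  f6: (p4, p2, p3) → 9.0296
Σ area = 261.117

Check V−E+F: 5 − 9 + 6 = 2.


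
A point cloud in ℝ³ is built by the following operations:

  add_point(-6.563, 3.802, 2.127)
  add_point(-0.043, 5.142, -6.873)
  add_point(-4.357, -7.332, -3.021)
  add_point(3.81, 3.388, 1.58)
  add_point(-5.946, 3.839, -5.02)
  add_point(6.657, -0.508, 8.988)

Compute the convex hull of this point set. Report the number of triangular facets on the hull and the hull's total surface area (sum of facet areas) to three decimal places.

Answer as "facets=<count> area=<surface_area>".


facets=8 area=406.365

Hull vertices (6/6): indices [0, 1, 2, 3, 4, 5].

Area of each hull facet:
  f1: (p2, p5, p0) → 94.3336
  f2: (p1, p2, p5) → 113.5114
  f3: (p4, p2, p0) → 40.5256
  f4: (p4, p1, p0) → 21.0388
  f5: (p4, p1, p2) → 35.9534
  f6: (p3, p5, p0) → 43.9119
  f7: (p3, p1, p0) → 45.7104
  f8: (p3, p1, p5) → 11.3795
Σ area = 406.365

Check V−E+F: 6 − 12 + 8 = 2.


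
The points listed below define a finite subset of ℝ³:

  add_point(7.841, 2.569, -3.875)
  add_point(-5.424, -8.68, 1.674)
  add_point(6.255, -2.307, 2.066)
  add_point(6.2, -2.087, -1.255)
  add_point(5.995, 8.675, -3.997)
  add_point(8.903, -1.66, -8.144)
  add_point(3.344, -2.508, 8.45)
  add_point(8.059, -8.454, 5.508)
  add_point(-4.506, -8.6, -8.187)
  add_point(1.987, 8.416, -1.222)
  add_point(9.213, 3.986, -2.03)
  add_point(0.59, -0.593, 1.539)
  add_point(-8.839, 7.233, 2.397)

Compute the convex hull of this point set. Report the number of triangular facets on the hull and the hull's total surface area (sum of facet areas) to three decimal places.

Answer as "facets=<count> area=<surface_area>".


facets=14 area=942.188

9 of the 13 inputs are extreme points: [1, 4, 5, 6, 7, 8, 9, 10, 12].

Triangle areas on the boundary:
  f1: (p8, p1, p12) → 80.5492
  f2: (p6, p1, p12) → 96.6260
  f3: (p4, p8, p12) → 148.6827
  f4: (p4, p6, p10) → 37.8024
  f5: (p5, p4, p10) → 24.1377
  f6: (p5, p4, p8) → 85.3154
  f7: (p9, p6, p12) → 82.4230
  f8: (p9, p4, p12) → 7.9161
  f9: (p9, p4, p6) → 33.6531
  f10: (p7, p6, p1) → 51.0476
  f11: (p7, p6, p10) → 54.6693
  f12: (p7, p8, p1) → 68.2509
  f13: (p7, p5, p8) → 111.6049
  f14: (p7, p5, p10) → 59.5093
Σ area = 942.188

Euler: V−E+F = 9−21+14 = 2.


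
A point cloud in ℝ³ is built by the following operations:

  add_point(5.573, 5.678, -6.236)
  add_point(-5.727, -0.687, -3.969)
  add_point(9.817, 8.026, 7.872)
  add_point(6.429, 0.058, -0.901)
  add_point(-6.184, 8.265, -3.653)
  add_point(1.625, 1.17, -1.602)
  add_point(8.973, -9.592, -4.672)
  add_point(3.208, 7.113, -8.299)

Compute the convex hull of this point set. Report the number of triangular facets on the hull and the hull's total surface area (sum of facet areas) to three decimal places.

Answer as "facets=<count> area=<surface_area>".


facets=8 area=657.424

Points on the hull: [0, 1, 2, 4, 6, 7] (6 of 8).

Per-facet area ½‖(b−a)×(c−a)‖:
  f1: (p7, p2, p4) → 91.9317
  f2: (p1, p2, p4) → 88.3930
  f3: (p1, p6, p2) → 169.6379
  f4: (p1, p7, p4) → 46.5862
  f5: (p1, p7, p6) → 103.6277
  f6: (p0, p6, p2) → 117.2730
  f7: (p0, p7, p2) → 18.5113
  f8: (p0, p7, p6) → 21.4628
Σ area = 657.424

Euler characteristic 6−12+8 = 2 ✓


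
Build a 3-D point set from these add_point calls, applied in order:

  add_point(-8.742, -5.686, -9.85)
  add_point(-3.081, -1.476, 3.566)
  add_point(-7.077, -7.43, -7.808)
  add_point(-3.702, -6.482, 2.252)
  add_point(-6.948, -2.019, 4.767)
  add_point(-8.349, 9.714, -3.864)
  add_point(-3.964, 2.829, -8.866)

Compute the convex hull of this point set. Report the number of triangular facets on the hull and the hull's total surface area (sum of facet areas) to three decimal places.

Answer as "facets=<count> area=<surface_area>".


facets=10 area=403.356

7 of the 7 inputs are extreme points: [0, 1, 2, 3, 4, 5, 6].

Area of each hull facet:
  f1: (p4, p5, p0) → 102.4464
  f2: (p4, p5, p1) → 29.3502
  f3: (p6, p5, p0) → 41.8684
  f4: (p6, p5, p1) → 61.4676
  f5: (p3, p4, p1) → 10.4999
  f6: (p3, p6, p1) → 34.2877
  f7: (p2, p6, p0) → 15.3099
  f8: (p2, p3, p6) → 57.1833
  f9: (p2, p4, p0) → 20.0023
  f10: (p2, p3, p4) → 30.9402
Σ area = 403.356

Check V−E+F: 7 − 15 + 10 = 2.


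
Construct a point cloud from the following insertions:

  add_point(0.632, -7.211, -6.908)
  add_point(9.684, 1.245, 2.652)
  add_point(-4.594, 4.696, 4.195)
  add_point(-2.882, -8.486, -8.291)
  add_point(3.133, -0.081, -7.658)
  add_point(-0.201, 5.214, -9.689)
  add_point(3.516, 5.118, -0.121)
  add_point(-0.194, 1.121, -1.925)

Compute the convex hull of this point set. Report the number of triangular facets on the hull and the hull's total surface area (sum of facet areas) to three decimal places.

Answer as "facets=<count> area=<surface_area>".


facets=10 area=477.042

Points on the hull: [0, 1, 2, 3, 4, 5, 6] (7 of 8).

Triangle areas on the boundary:
  f1: (p3, p1, p2) → 127.0822
  f2: (p5, p3, p2) → 100.4093
  f3: (p4, p5, p1) → 36.2452
  f4: (p4, p5, p3) → 32.0305
  f5: (p6, p1, p2) → 30.8640
  f6: (p6, p5, p2) → 46.8693
  f7: (p6, p5, p1) → 31.2913
  f8: (p0, p3, p1) → 13.9163
  f9: (p0, p4, p1) → 45.7610
  f10: (p0, p4, p3) → 12.5725
Σ area = 477.042

Check V−E+F: 7 − 15 + 10 = 2.


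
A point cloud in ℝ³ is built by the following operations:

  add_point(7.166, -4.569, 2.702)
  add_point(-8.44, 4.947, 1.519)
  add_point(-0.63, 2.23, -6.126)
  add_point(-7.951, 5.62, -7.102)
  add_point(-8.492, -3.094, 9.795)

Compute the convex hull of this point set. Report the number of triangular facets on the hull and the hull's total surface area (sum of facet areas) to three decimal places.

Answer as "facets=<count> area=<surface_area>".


facets=6 area=426.403

Extreme-point indices: [0, 1, 2, 3, 4] — 5 of 5 on the boundary.

Facet areas (half cross-product norm):
  f1: (p1, p0, p4) → 96.6476
  f2: (p1, p3, p4) → 31.9860
  f3: (p2, p0, p4) → 112.0499
  f4: (p2, p3, p4) → 74.3633
  f5: (p2, p1, p0) → 76.3441
  f6: (p2, p1, p3) → 35.0121
Σ area = 426.403

Check V−E+F: 5 − 9 + 6 = 2.


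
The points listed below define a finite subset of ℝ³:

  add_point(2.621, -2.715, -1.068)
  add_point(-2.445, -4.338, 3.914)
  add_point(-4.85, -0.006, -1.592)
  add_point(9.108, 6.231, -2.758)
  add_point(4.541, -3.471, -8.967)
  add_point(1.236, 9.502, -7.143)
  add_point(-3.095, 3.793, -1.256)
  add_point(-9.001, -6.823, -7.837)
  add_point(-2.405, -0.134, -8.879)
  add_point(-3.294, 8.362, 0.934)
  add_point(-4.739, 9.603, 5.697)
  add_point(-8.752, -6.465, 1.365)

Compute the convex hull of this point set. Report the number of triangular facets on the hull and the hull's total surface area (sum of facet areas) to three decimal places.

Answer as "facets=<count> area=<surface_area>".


9 of the 12 inputs are extreme points: [0, 1, 3, 4, 5, 7, 8, 10, 11].

Triangle areas on the boundary:
  f1: (p1, p10, p3) → 108.2574
  f2: (p5, p10, p7) → 134.1734
  f3: (p5, p10, p3) → 67.7353
  f4: (p5, p4, p3) → 57.2732
  f5: (p11, p4, p7) → 64.4038
  f6: (p11, p1, p4) → 51.9020
  f7: (p11, p10, p7) → 75.3283
  f8: (p11, p1, p10) → 49.7810
  f9: (p0, p4, p3) → 44.6286
  f10: (p0, p1, p3) → 29.6829
  f11: (p0, p1, p4) → 17.6820
  f12: (p8, p4, p7) → 34.4578
  f13: (p8, p5, p7) → 23.6550
  f14: (p8, p5, p4) → 40.0986
Σ area = 799.059

Euler: V−E+F = 9−21+14 = 2.

facets=14 area=799.059


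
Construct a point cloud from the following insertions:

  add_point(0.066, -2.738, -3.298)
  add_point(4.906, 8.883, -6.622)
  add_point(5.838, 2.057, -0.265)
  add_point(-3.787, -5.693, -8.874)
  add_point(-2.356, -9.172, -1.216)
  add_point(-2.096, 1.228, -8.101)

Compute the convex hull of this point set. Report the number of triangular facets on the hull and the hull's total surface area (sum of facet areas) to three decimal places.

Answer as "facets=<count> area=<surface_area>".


Extreme-point indices: [1, 2, 3, 4, 5] — 5 of 6 on the boundary.

Facet areas (half cross-product norm):
  f1: (p1, p2, p3) → 70.3827
  f2: (p4, p2, p3) → 58.5877
  f3: (p5, p1, p3) → 17.9481
  f4: (p5, p4, p3) → 29.5419
  f5: (p5, p1, p2) → 45.6354
  f6: (p5, p4, p2) → 66.3096
Σ area = 288.406

Check V−E+F: 5 − 9 + 6 = 2.

facets=6 area=288.406


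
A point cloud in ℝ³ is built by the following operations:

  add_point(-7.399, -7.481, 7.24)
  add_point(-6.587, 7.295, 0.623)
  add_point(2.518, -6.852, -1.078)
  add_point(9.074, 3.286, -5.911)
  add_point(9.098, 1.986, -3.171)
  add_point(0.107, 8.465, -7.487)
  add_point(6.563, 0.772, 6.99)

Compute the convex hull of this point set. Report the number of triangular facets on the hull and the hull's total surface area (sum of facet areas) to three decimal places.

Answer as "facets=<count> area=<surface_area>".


7 of the 7 inputs are extreme points: [0, 1, 2, 3, 4, 5, 6].

Facet areas (half cross-product norm):
  f1: (p1, p5, p0) → 76.7833
  f2: (p6, p1, p0) → 112.8393
  f3: (p6, p1, p5) → 83.4170
  f4: (p2, p5, p0) → 106.9449
  f5: (p2, p6, p0) → 75.7415
  f6: (p2, p6, p4) → 53.8780
  f7: (p3, p2, p4) → 14.7119
  f8: (p3, p2, p5) → 68.1041
  f9: (p3, p6, p4) → 6.3328
  f10: (p3, p6, p5) → 69.8711
Σ area = 668.624

Check V−E+F: 7 − 15 + 10 = 2.

facets=10 area=668.624


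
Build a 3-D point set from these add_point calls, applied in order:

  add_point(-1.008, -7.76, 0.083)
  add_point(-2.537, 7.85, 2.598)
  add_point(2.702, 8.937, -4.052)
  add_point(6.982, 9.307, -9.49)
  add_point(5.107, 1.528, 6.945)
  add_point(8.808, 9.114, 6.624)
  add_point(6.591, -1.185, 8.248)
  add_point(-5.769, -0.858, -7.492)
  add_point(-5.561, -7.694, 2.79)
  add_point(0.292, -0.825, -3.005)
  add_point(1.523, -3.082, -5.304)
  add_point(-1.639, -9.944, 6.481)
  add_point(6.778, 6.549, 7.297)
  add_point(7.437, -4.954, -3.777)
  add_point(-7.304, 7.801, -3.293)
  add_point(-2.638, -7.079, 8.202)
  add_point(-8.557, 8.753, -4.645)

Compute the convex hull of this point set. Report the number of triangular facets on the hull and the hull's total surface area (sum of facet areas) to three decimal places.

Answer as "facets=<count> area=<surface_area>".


facets=20 area=1078.910

Hull vertices (12/17): indices [0, 1, 3, 5, 6, 7, 8, 11, 12, 13, 15, 16].

Facet areas (half cross-product norm):
  f1: (p3, p5, p16) → 129.6983
  f2: (p7, p3, p16) → 80.6689
  f3: (p6, p15, p11) → 18.7026
  f4: (p13, p7, p3) → 101.3469
  f5: (p13, p6, p11) → 72.9800
  f6: (p13, p3, p5) → 115.0939
  f7: (p13, p6, p5) → 66.7494
  f8: (p1, p5, p16) → 30.9793
  f9: (p1, p15, p16) → 70.5425
  f10: (p8, p15, p11) → 9.9805
  f11: (p8, p7, p16) → 61.5179
  f12: (p8, p15, p16) → 53.1039
  f13: (p12, p6, p5) → 7.7873
  f14: (p12, p6, p15) → 35.5362
  f15: (p12, p1, p5) → 16.4231
  f16: (p12, p1, p15) → 80.7797
  f17: (p0, p13, p7) → 54.6432
  f18: (p0, p8, p7) → 29.9185
  f19: (p0, p13, p11) → 27.5262
  f20: (p0, p8, p11) → 14.9315
Σ area = 1078.910

Euler: V−E+F = 12−30+20 = 2.


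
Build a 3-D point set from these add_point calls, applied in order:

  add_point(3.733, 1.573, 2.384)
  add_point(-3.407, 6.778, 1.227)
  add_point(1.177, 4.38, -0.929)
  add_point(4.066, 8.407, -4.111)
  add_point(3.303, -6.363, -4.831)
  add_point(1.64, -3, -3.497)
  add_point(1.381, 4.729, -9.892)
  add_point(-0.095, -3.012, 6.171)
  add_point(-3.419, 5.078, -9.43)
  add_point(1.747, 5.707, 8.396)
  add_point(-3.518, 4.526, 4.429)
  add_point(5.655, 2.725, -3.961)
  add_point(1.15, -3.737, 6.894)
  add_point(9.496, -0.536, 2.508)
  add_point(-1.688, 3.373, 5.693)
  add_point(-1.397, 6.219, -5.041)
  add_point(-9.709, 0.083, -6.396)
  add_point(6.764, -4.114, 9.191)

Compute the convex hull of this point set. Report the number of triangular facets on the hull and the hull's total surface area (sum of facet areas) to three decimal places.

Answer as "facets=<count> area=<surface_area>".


Points on the hull: [1, 3, 4, 6, 7, 8, 9, 10, 11, 12, 13, 14, 16, 17] (14 of 18).

Triangle areas on the boundary:
  f1: (p9, p3, p13) → 65.2261
  f2: (p6, p4, p16) → 73.4689
  f3: (p1, p9, p3) → 41.4711
  f4: (p12, p4, p16) → 88.1446
  f5: (p11, p4, p13) → 37.9200
  f6: (p11, p6, p4) → 35.7004
  f7: (p11, p3, p13) → 20.5334
  f8: (p11, p6, p3) → 20.2354
  f9: (p8, p6, p3) → 17.2201
  f10: (p8, p1, p3) → 42.4629
  f11: (p8, p6, p16) → 14.4236
  f12: (p8, p1, p16) → 44.7790
  f13: (p10, p1, p16) → 22.9849
  f14: (p10, p1, p9) → 12.2313
  f15: (p17, p4, p13) → 44.9018
  f16: (p17, p12, p4) → 36.4405
  f17: (p17, p9, p13) → 42.4924
  f18: (p17, p12, p9) → 29.0698
  f19: (p7, p12, p9) → 7.3034
  f20: (p7, p12, p16) → 5.7568
  f21: (p7, p10, p16) → 55.9019
  f22: (p14, p10, p9) → 5.1218
  f23: (p14, p7, p9) → 15.8324
  f24: (p14, p7, p10) → 6.2213
Σ area = 785.844

Euler characteristic 14−36+24 = 2 ✓

facets=24 area=785.844


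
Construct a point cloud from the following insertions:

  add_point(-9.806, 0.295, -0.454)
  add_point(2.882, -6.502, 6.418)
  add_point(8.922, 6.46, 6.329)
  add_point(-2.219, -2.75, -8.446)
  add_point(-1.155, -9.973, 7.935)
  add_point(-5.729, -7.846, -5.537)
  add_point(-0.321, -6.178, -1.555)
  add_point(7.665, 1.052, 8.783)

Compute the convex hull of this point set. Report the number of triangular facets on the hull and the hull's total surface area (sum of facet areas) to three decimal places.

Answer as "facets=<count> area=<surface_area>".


facets=12 area=635.147

Extreme-point indices: [0, 1, 2, 3, 4, 5, 6, 7] — 8 of 8 on the boundary.

Facet areas (half cross-product norm):
  f1: (p3, p2, p0) → 114.0718
  f2: (p5, p4, p0) → 73.2196
  f3: (p5, p3, p0) → 35.1070
  f4: (p7, p2, p0) → 60.0024
  f5: (p7, p4, p0) → 110.9702
  f6: (p1, p7, p4) → 14.6819
  f7: (p6, p1, p7) → 36.4589
  f8: (p6, p3, p2) → 68.0002
  f9: (p6, p7, p2) → 43.7306
  f10: (p6, p5, p3) → 22.2819
  f11: (p6, p5, p4) → 32.8224
  f12: (p6, p1, p4) → 23.7997
Σ area = 635.147

Check V−E+F: 8 − 18 + 12 = 2.


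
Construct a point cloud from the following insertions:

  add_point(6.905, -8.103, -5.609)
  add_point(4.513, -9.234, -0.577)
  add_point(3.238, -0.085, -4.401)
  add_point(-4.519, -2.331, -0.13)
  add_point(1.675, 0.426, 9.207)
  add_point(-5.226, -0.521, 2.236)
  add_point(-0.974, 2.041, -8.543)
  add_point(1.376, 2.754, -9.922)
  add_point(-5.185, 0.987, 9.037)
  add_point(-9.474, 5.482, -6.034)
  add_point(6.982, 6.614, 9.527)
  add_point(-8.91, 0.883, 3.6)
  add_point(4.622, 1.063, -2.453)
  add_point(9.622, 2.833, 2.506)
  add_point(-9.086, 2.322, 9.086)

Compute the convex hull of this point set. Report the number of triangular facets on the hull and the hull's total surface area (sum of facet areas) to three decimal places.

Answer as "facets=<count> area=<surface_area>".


facets=20 area=923.936

Points on the hull: [0, 1, 3, 4, 6, 7, 8, 9, 10, 11, 13, 14] (12 of 15).

Facet areas (half cross-product norm):
  f1: (p0, p1, p13) → 37.9148
  f2: (p0, p7, p13) → 82.9016
  f3: (p11, p14, p9) → 19.6929
  f4: (p11, p14, p1) → 44.9215
  f5: (p6, p7, p9) → 8.3181
  f6: (p6, p0, p9) → 41.0994
  f7: (p6, p0, p7) → 18.1976
  f8: (p3, p11, p9) → 34.0043
  f9: (p3, p11, p1) → 19.9954
  f10: (p3, p0, p9) → 68.0786
  f11: (p3, p0, p1) → 31.3284
  f12: (p10, p1, p13) → 49.7348
  f13: (p10, p4, p1) → 52.0316
  f14: (p10, p4, p14) → 38.3571
  f15: (p10, p14, p9) → 128.5349
  f16: (p10, p7, p9) → 121.3680
  f17: (p10, p7, p13) → 53.3123
  f18: (p8, p14, p1) → 23.7078
  f19: (p8, p4, p1) → 46.9138
  f20: (p8, p4, p14) → 3.5228
Σ area = 923.936

Euler: V−E+F = 12−30+20 = 2.


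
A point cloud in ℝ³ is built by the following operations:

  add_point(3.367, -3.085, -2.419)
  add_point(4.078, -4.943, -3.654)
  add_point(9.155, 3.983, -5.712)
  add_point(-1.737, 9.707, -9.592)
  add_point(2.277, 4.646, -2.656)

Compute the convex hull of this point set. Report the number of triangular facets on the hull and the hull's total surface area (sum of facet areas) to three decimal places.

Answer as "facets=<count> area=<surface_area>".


facets=6 area=187.982

5 of the 5 inputs are extreme points: [0, 1, 2, 3, 4].

Facet areas (half cross-product norm):
  f1: (p1, p2, p3) → 67.5337
  f2: (p0, p1, p3) → 15.6404
  f3: (p0, p1, p2) → 11.0966
  f4: (p4, p2, p3) → 35.4712
  f5: (p4, p0, p3) → 29.3380
  f6: (p4, p0, p2) → 28.9023
Σ area = 187.982

Euler characteristic 5−9+6 = 2 ✓


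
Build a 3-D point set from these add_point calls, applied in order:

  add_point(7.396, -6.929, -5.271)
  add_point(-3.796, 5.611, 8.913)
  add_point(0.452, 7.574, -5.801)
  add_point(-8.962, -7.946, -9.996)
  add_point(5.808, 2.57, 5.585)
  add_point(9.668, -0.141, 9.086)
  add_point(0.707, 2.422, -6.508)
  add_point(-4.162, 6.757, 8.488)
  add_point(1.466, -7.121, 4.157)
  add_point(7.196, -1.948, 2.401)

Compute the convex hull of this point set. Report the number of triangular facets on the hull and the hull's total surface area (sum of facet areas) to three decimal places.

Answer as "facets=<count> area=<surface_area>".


facets=14 area=891.254

Points on the hull: [0, 1, 2, 3, 4, 5, 6, 7, 8] (9 of 10).

Area of each hull facet:
  f1: (p0, p2, p5) → 123.4715
  f2: (p7, p2, p3) → 140.0660
  f3: (p6, p2, p3) → 27.0407
  f4: (p6, p0, p3) → 83.2459
  f5: (p6, p0, p2) → 17.4856
  f6: (p8, p0, p3) → 91.2837
  f7: (p8, p0, p5) → 65.9468
  f8: (p4, p2, p5) → 14.4581
  f9: (p4, p7, p5) → 26.2289
  f10: (p4, p7, p2) → 72.9407
  f11: (p1, p7, p5) → 7.3248
  f12: (p1, p8, p5) → 79.0835
  f13: (p1, p7, p3) → 14.9435
  f14: (p1, p8, p3) → 127.7343
Σ area = 891.254

Check V−E+F: 9 − 21 + 14 = 2.


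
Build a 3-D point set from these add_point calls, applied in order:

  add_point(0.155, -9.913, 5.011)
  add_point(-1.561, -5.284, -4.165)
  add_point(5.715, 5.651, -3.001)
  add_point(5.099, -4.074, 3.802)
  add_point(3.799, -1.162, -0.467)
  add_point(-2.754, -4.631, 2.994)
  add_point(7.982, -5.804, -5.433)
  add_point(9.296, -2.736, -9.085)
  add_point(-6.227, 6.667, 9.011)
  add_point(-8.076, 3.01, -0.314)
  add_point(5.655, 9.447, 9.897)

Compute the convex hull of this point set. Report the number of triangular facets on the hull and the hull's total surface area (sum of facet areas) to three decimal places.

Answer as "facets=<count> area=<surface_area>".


facets=14 area=857.115

9 of the 11 inputs are extreme points: [0, 1, 2, 3, 6, 7, 8, 9, 10].

Triangle areas on the boundary:
  f1: (p8, p0, p9) → 82.1382
  f2: (p8, p0, p10) → 110.6309
  f3: (p2, p7, p9) → 75.2724
  f4: (p2, p10, p7) → 48.7591
  f5: (p2, p8, p9) → 72.6338
  f6: (p2, p8, p10) → 81.5603
  f7: (p1, p7, p9) → 59.2269
  f8: (p1, p0, p9) → 58.0613
  f9: (p3, p0, p10) → 43.8504
  f10: (p6, p1, p7) → 22.5412
  f11: (p6, p1, p0) → 50.1006
  f12: (p6, p3, p0) → 37.2849
  f13: (p6, p10, p7) → 53.4499
  f14: (p6, p3, p10) → 61.6047
Σ area = 857.115

Check V−E+F: 9 − 21 + 14 = 2.


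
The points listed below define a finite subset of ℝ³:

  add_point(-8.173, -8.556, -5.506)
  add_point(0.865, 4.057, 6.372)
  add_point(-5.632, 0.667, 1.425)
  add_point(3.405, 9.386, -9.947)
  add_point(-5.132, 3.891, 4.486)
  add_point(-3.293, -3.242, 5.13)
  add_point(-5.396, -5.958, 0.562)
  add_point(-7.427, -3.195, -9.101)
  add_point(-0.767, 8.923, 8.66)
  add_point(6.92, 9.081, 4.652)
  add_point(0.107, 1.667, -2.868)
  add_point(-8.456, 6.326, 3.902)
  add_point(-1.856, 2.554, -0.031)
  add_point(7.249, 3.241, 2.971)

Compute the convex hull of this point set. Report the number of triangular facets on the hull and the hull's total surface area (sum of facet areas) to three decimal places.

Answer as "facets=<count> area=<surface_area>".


facets=16 area=846.240

10 of the 14 inputs are extreme points: [0, 1, 3, 5, 6, 7, 8, 9, 11, 13].

Area of each hull facet:
  f1: (p3, p0, p13) → 149.3436
  f2: (p9, p3, p13) → 44.4091
  f3: (p7, p0, p11) → 52.4361
  f4: (p7, p3, p11) → 125.0300
  f5: (p7, p3, p0) → 37.0601
  f6: (p6, p0, p13) → 43.0560
  f7: (p6, p5, p13) → 32.6364
  f8: (p6, p0, p11) → 41.4798
  f9: (p6, p5, p11) → 30.9025
  f10: (p8, p9, p13) → 26.0527
  f11: (p8, p5, p11) → 50.4150
  f12: (p8, p3, p11) → 85.3647
  f13: (p8, p9, p3) → 63.1743
  f14: (p1, p5, p13) → 29.8036
  f15: (p1, p8, p13) → 17.1874
  f16: (p1, p8, p5) → 17.8888
Σ area = 846.240

Euler characteristic 10−24+16 = 2 ✓


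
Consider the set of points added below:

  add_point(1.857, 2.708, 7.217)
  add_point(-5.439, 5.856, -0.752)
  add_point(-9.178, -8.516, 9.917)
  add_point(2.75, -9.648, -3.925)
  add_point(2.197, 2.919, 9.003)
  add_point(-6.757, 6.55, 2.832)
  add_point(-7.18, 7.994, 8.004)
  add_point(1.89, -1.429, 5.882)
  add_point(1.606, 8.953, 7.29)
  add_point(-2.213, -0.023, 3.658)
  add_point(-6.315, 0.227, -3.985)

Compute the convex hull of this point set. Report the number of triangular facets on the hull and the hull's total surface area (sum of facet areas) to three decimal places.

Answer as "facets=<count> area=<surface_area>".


facets=14 area=709.428

Points on the hull: [1, 2, 3, 4, 5, 6, 7, 8, 10] (9 of 11).

Per-facet area ½‖(b−a)×(c−a)‖:
  f1: (p10, p3, p2) → 107.4588
  f2: (p4, p8, p3) → 49.9942
  f3: (p4, p6, p2) → 83.1464
  f4: (p4, p6, p8) → 27.9172
  f5: (p1, p6, p8) → 39.5139
  f6: (p1, p8, p3) → 98.8517
  f7: (p1, p10, p3) → 36.9397
  f8: (p7, p3, p2) → 88.0369
  f9: (p7, p4, p2) → 35.2303
  f10: (p7, p4, p3) → 9.4906
  f11: (p5, p1, p10) → 10.4965
  f12: (p5, p1, p6) → 2.8811
  f13: (p5, p10, p2) → 74.8642
  f14: (p5, p6, p2) → 44.6063
Σ area = 709.428

Euler characteristic 9−21+14 = 2 ✓


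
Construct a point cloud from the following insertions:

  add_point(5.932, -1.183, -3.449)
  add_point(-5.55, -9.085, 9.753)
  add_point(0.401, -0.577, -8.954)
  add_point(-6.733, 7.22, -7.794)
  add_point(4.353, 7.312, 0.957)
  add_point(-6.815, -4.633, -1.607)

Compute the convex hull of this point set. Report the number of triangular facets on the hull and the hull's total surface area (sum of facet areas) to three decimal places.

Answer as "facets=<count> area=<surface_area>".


facets=8 area=581.266

Extreme-point indices: [0, 1, 2, 3, 4, 5] — 6 of 6 on the boundary.

Per-facet area ½‖(b−a)×(c−a)‖:
  f1: (p1, p4, p0) → 92.9889
  f2: (p3, p1, p5) → 54.2775
  f3: (p3, p1, p4) → 147.8638
  f4: (p2, p4, p0) → 37.6018
  f5: (p2, p3, p4) → 66.8858
  f6: (p2, p3, p5) → 57.0992
  f7: (p2, p1, p5) → 49.7406
  f8: (p2, p1, p0) → 74.8087
Σ area = 581.266

Euler: V−E+F = 6−12+8 = 2.


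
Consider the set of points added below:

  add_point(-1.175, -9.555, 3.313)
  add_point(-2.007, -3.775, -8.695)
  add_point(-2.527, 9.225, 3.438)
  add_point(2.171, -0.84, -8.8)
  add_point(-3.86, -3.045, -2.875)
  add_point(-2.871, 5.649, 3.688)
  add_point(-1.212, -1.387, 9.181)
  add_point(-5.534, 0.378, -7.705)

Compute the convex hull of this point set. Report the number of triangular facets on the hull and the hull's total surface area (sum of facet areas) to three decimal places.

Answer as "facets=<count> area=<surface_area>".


facets=12 area=480.828

Points on the hull: [0, 1, 2, 3, 4, 5, 6, 7] (8 of 8).

Triangle areas on the boundary:
  f1: (p2, p3, p7) → 57.2758
  f2: (p1, p3, p7) → 14.0784
  f3: (p1, p0, p7) → 36.1981
  f4: (p1, p0, p3) → 33.2885
  f5: (p6, p2, p3) → 98.0019
  f6: (p6, p0, p3) → 76.9031
  f7: (p5, p2, p7) → 21.5025
  f8: (p5, p6, p7) → 56.3017
  f9: (p5, p6, p2) → 9.9363
  f10: (p4, p0, p7) → 5.3626
  f11: (p4, p6, p7) → 25.6072
  f12: (p4, p6, p0) → 46.3722
Σ area = 480.828

Euler characteristic 8−18+12 = 2 ✓


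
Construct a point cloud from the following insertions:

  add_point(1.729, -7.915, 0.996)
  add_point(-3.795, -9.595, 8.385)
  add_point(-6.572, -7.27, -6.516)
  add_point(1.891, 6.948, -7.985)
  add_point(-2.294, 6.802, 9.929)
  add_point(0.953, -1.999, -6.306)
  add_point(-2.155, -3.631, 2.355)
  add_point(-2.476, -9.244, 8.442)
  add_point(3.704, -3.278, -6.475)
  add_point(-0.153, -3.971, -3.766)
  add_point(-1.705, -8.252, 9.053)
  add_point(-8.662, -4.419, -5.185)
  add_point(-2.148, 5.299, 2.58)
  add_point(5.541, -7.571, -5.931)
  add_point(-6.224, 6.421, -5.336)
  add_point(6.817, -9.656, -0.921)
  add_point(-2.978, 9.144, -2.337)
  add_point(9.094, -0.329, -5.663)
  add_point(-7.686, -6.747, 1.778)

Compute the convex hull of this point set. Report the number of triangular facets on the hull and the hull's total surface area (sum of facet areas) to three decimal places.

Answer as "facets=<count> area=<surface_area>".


facets=22 area=1025.642

Hull vertices (13/19): indices [1, 2, 3, 4, 7, 10, 11, 13, 14, 15, 16, 17, 18].

Facet areas (half cross-product norm):
  f1: (p3, p4, p17) → 96.3720
  f2: (p3, p4, p16) → 37.9288
  f3: (p13, p3, p17) → 40.2465
  f4: (p15, p4, p17) → 108.9319
  f5: (p15, p13, p17) → 22.0185
  f6: (p14, p3, p16) → 19.8601
  f7: (p14, p4, p16) → 28.0616
  f8: (p14, p18, p11) → 39.3750
  f9: (p14, p18, p4) → 107.9933
  f10: (p10, p15, p4) → 98.0130
  f11: (p10, p15, p7) → 9.2050
  f12: (p2, p18, p11) → 13.9850
  f13: (p2, p15, p13) → 32.4478
  f14: (p2, p13, p3) → 88.2098
  f15: (p2, p14, p11) → 16.6275
  f16: (p2, p14, p3) → 58.6815
  f17: (p1, p15, p7) → 6.9103
  f18: (p1, p2, p15) → 93.4806
  f19: (p1, p2, p18) → 24.0060
  f20: (p1, p18, p4) → 65.8751
  f21: (p1, p10, p4) → 16.7639
  f22: (p1, p10, p7) → 0.6486
Σ area = 1025.642

Euler: V−E+F = 13−33+22 = 2.


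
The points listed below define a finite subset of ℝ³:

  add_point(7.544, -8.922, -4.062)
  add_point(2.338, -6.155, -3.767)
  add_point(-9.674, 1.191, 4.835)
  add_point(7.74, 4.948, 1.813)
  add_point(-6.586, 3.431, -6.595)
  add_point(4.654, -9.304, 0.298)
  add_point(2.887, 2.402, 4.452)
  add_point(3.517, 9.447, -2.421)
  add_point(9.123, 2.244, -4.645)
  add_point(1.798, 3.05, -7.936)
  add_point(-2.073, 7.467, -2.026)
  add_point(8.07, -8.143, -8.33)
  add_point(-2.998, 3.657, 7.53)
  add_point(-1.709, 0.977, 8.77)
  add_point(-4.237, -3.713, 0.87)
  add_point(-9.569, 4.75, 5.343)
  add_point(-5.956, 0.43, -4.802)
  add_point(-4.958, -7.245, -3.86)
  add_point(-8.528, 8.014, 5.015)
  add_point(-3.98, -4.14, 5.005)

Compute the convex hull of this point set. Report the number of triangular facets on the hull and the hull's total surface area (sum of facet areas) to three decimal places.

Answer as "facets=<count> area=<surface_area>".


Extreme-point indices: [0, 2, 3, 4, 5, 7, 8, 9, 10, 11, 12, 13, 15, 17, 18, 19] — 16 of 20 on the boundary.

Area of each hull facet:
  f1: (p19, p13, p2) → 25.4101
  f2: (p19, p13, p5) → 35.4019
  f3: (p0, p11, p8) → 23.9322
  f4: (p9, p11, p8) → 44.3077
  f5: (p9, p11, p4) → 46.3963
  f6: (p9, p7, p8) → 32.3436
  f7: (p9, p7, p4) → 36.5564
  f8: (p3, p7, p8) → 26.2915
  f9: (p3, p13, p5) → 82.6522
  f10: (p3, p0, p8) → 38.4267
  f11: (p3, p0, p5) → 38.2500
  f12: (p18, p3, p7) → 52.8419
  f13: (p17, p11, p4) → 76.3210
  f14: (p17, p4, p2) → 62.2603
  f15: (p17, p19, p2) → 36.5340
  f16: (p17, p0, p5) → 27.6364
  f17: (p17, p0, p11) → 27.3958
  f18: (p17, p19, p5) → 46.2885
  f19: (p15, p13, p2) → 15.9471
  f20: (p15, p18, p13) → 15.9050
  f21: (p15, p4, p2) → 21.6334
  f22: (p15, p18, p4) → 21.2528
  f23: (p10, p7, p4) → 16.1667
  f24: (p10, p18, p4) → 36.1908
  f25: (p10, p18, p7) → 21.2499
  f26: (p12, p3, p13) → 19.6393
  f27: (p12, p18, p13) → 4.9894
  f28: (p12, p18, p3) → 41.2721
Σ area = 973.493

Euler: V−E+F = 16−42+28 = 2.

facets=28 area=973.493


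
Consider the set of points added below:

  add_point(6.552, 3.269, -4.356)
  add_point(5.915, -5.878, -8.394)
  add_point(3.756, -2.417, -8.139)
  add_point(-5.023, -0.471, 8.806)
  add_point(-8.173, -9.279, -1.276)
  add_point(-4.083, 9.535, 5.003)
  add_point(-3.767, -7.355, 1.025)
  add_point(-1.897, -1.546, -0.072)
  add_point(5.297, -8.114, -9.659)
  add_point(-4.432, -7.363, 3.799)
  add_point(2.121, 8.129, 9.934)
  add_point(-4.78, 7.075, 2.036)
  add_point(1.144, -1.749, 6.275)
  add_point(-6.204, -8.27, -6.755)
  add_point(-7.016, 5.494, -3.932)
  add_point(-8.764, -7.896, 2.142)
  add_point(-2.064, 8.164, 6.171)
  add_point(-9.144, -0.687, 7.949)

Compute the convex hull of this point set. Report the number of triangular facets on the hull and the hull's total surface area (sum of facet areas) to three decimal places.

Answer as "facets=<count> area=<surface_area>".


facets=24 area=967.202

Hull vertices (14/18): indices [0, 1, 2, 3, 4, 5, 8, 9, 10, 12, 13, 14, 15, 17].

Per-facet area ½‖(b−a)×(c−a)‖:
  f1: (p13, p14, p8) → 83.1242
  f2: (p2, p8, p0) → 14.8145
  f3: (p2, p14, p0) → 49.3560
  f4: (p2, p14, p8) → 25.7820
  f5: (p5, p10, p17) → 47.3925
  f6: (p5, p14, p17) → 58.4165
  f7: (p5, p10, p0) → 60.6721
  f8: (p5, p14, p0) → 69.0908
  f9: (p3, p10, p17) → 17.3349
  f10: (p3, p12, p10) → 35.0166
  f11: (p1, p10, p0) → 61.1802
  f12: (p1, p12, p10) → 71.5439
  f13: (p1, p8, p0) → 2.6075
  f14: (p1, p12, p8) → 17.0534
  f15: (p9, p12, p8) → 68.4029
  f16: (p9, p3, p12) → 26.1160
  f17: (p9, p3, p17) → 17.9174
  f18: (p4, p13, p8) → 29.2180
  f19: (p4, p9, p8) → 52.1710
  f20: (p4, p13, p14) → 41.5501
  f21: (p15, p9, p17) → 20.8038
  f22: (p15, p4, p9) → 8.5028
  f23: (p15, p14, p17) → 61.5369
  f24: (p15, p4, p14) → 27.5976
Σ area = 967.202

Euler characteristic 14−36+24 = 2 ✓


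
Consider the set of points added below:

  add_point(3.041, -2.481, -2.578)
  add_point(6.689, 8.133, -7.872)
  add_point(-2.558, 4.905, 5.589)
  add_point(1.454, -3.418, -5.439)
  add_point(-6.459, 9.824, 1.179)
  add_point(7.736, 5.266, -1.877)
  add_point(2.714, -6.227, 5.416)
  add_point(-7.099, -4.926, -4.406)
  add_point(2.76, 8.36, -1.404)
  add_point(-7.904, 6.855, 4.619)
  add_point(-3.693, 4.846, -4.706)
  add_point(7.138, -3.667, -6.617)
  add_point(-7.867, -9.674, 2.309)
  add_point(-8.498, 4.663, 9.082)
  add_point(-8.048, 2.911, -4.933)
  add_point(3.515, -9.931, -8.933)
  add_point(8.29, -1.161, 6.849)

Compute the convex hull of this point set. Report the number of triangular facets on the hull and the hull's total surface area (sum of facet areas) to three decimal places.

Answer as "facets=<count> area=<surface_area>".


facets=24 area=1131.696

Extreme-point indices: [1, 2, 4, 5, 6, 7, 8, 9, 11, 12, 13, 14, 15, 16] — 14 of 17 on the boundary.

Per-facet area ½‖(b−a)×(c−a)‖:
  f1: (p8, p4, p13) → 44.0038
  f2: (p8, p1, p4) → 25.2020
  f3: (p11, p15, p16) → 45.5525
  f4: (p11, p1, p15) → 28.8388
  f5: (p6, p15, p16) → 54.1707
  f6: (p6, p12, p15) → 82.1793
  f7: (p6, p16, p13) → 61.5492
  f8: (p6, p12, p13) → 85.9471
  f9: (p9, p4, p13) → 3.6738
  f10: (p14, p1, p15) → 128.8198
  f11: (p14, p1, p4) → 71.5221
  f12: (p14, p9, p4) → 22.3054
  f13: (p14, p12, p13) → 94.6156
  f14: (p14, p9, p13) → 19.5534
  f15: (p2, p16, p13) → 31.5814
  f16: (p2, p8, p13) → 15.8505
  f17: (p2, p8, p16) → 57.2905
  f18: (p5, p11, p16) → 54.4001
  f19: (p5, p11, p1) → 34.0314
  f20: (p5, p8, p16) → 30.5227
  f21: (p5, p8, p1) → 18.9570
  f22: (p7, p12, p15) → 51.4163
  f23: (p7, p14, p15) → 43.8811
  f24: (p7, p14, p12) → 25.8314
Σ area = 1131.696

Check V−E+F: 14 − 36 + 24 = 2.


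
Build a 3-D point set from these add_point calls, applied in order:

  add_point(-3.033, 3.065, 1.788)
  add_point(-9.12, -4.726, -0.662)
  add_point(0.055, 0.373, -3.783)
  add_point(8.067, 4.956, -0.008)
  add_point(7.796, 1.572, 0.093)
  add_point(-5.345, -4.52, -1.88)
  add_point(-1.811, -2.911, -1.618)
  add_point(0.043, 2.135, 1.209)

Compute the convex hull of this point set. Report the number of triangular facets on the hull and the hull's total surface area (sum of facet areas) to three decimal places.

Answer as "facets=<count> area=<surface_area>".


facets=12 area=204.089

Points on the hull: [0, 1, 2, 3, 4, 5, 6, 7] (8 of 8).

Per-facet area ½‖(b−a)×(c−a)‖:
  f1: (p2, p0, p1) → 34.3180
  f2: (p2, p0, p3) → 34.2088
  f3: (p4, p0, p3) → 18.7600
  f4: (p4, p2, p3) → 14.5592
  f5: (p4, p6, p2) → 18.3573
  f6: (p5, p2, p1) → 9.1199
  f7: (p5, p6, p2) → 6.3076
  f8: (p5, p4, p1) → 15.9924
  f9: (p5, p4, p6) → 1.9428
  f10: (p7, p0, p1) → 15.8510
  f11: (p7, p4, p1) → 31.8600
  f12: (p7, p4, p0) → 2.8123
Σ area = 204.089

Euler: V−E+F = 8−18+12 = 2.


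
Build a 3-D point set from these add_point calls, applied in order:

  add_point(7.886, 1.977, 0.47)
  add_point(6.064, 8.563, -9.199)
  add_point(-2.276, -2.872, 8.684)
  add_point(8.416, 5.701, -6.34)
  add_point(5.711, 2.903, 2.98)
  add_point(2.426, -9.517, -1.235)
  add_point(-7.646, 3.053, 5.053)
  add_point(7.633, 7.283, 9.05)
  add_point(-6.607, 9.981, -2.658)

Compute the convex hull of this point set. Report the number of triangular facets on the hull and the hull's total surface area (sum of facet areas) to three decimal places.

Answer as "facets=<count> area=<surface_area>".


Points on the hull: [0, 1, 2, 3, 5, 6, 7, 8] (8 of 9).

Per-facet area ½‖(b−a)×(c−a)‖:
  f1: (p2, p5, p6) → 54.4994
  f2: (p2, p7, p6) → 62.2600
  f3: (p2, p7, p5) → 90.2320
  f4: (p8, p5, p6) → 88.9658
  f5: (p8, p7, p6) → 84.8637
  f6: (p0, p5, p3) → 46.9428
  f7: (p0, p7, p3) → 34.1238
  f8: (p0, p7, p5) → 53.0909
  f9: (p1, p5, p3) → 33.4888
  f10: (p1, p8, p5) → 139.2878
  f11: (p1, p7, p3) → 30.9777
  f12: (p1, p8, p7) → 122.1568
Σ area = 840.890

Check V−E+F: 8 − 18 + 12 = 2.

facets=12 area=840.890


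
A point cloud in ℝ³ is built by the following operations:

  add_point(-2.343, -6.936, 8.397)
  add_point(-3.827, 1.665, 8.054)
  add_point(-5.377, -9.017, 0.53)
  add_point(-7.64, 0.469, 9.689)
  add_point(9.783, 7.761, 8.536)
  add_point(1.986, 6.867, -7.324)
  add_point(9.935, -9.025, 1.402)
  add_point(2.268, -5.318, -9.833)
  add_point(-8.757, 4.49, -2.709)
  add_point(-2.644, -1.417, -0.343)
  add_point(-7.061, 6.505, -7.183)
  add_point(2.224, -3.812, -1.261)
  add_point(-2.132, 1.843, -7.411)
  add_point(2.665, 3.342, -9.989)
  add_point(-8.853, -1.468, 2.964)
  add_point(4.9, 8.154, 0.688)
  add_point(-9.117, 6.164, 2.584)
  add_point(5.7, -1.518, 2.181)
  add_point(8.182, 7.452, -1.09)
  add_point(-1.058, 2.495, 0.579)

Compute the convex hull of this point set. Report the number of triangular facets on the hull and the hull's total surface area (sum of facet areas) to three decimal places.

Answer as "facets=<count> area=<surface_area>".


Points on the hull: [0, 2, 3, 4, 5, 6, 7, 8, 10, 13, 14, 15, 16, 18] (14 of 20).

Facet areas (half cross-product norm):
  f1: (p4, p15, p16) → 60.5740
  f2: (p10, p5, p13) → 20.0723
  f3: (p10, p15, p16) → 67.1641
  f4: (p10, p5, p15) → 36.8625
  f5: (p7, p13, p6) → 59.1443
  f6: (p7, p2, p6) → 87.4123
  f7: (p7, p10, p13) → 44.5034
  f8: (p7, p10, p2) → 98.6762
  f9: (p3, p4, p16) → 86.4498
  f10: (p18, p5, p13) → 18.3146
  f11: (p18, p13, p6) → 92.5165
  f12: (p18, p4, p6) → 81.0740
  f13: (p18, p4, p15) → 17.5297
  f14: (p18, p5, p15) → 16.1339
  f15: (p8, p10, p16) → 9.9570
  f16: (p8, p10, p2) → 32.4569
  f17: (p0, p2, p6) → 61.0338
  f18: (p0, p3, p2) → 39.6478
  f19: (p0, p4, p6) → 122.8233
  f20: (p0, p3, p4) → 84.6991
  f21: (p14, p3, p2) → 27.6880
  f22: (p14, p8, p2) → 32.1152
  f23: (p14, p3, p16) → 26.4931
  f24: (p14, p8, p16) → 20.5628
Σ area = 1243.905

Euler: V−E+F = 14−36+24 = 2.

facets=24 area=1243.905


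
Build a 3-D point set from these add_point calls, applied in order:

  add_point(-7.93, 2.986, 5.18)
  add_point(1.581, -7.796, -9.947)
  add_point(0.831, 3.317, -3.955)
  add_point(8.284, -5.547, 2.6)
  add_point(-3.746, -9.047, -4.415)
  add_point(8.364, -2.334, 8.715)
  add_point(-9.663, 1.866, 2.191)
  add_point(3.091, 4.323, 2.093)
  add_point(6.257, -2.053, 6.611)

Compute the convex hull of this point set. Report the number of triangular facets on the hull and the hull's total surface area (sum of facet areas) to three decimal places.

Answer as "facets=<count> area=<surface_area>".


Hull vertices (8/9): indices [0, 1, 2, 3, 4, 5, 6, 7].

Facet areas (half cross-product norm):
  f1: (p1, p4, p6) → 47.4650
  f2: (p2, p1, p6) → 76.1230
  f3: (p0, p4, p6) → 23.1144
  f4: (p0, p4, p5) → 130.6258
  f5: (p0, p2, p6) → 22.2302
  f6: (p3, p4, p5) → 41.2403
  f7: (p3, p1, p4) → 53.8604
  f8: (p3, p2, p1) → 77.6631
  f9: (p7, p0, p5) → 60.3548
  f10: (p7, p0, p2) → 37.4564
  f11: (p7, p3, p5) → 35.8929
  f12: (p7, p3, p2) → 36.3943
Σ area = 642.421

Check V−E+F: 8 − 18 + 12 = 2.

facets=12 area=642.421
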